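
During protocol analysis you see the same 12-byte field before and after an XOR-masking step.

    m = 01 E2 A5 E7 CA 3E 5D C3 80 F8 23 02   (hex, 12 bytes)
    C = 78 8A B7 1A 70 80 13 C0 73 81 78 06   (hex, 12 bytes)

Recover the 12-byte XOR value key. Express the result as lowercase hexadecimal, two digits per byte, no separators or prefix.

Since C = m ⊕ key, XORing both sides with m gives key = m ⊕ C.
01 ⊕ 78 = 79
e2 ⊕ 8a = 68
a5 ⊕ b7 = 12
e7 ⊕ 1a = fd
ca ⊕ 70 = ba
3e ⊕ 80 = be
5d ⊕ 13 = 4e
c3 ⊕ c0 = 03
80 ⊕ 73 = f3
f8 ⊕ 81 = 79
23 ⊕ 78 = 5b
02 ⊕ 06 = 04

796812fdbabe4e03f3795b04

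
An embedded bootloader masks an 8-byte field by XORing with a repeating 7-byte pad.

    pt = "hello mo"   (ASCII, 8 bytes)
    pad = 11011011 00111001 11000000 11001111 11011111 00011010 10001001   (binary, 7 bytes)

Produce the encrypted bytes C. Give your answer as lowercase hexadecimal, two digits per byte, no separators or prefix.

The 7-byte key repeats, so the effective keystream is db 39 c0 cf df 1a 89 db.
byte 0: 68 XOR db = b3
byte 1: 65 XOR 39 = 5c
byte 2: 6c XOR c0 = ac
byte 3: 6c XOR cf = a3
byte 4: 6f XOR df = b0
byte 5: 20 XOR 1a = 3a
byte 6: 6d XOR 89 = e4
byte 7: 6f XOR db = b4

b35caca3b03ae4b4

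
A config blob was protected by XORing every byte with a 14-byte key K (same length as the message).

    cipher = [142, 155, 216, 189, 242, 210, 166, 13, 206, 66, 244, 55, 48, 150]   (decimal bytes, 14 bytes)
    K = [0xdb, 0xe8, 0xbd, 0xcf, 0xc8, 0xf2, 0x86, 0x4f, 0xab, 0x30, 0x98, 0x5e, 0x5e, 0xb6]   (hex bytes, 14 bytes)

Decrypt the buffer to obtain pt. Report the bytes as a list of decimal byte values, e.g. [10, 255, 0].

[85, 115, 101, 114, 58, 32, 32, 66, 101, 114, 108, 105, 110, 32]

XOR is its own inverse, so applying the key byte-wise gives the result directly.
8e ^ db = 55
9b ^ e8 = 73
d8 ^ bd = 65
bd ^ cf = 72
f2 ^ c8 = 3a
d2 ^ f2 = 20
a6 ^ 86 = 20
0d ^ 4f = 42
ce ^ ab = 65
42 ^ 30 = 72
f4 ^ 98 = 6c
37 ^ 5e = 69
30 ^ 5e = 6e
96 ^ b6 = 20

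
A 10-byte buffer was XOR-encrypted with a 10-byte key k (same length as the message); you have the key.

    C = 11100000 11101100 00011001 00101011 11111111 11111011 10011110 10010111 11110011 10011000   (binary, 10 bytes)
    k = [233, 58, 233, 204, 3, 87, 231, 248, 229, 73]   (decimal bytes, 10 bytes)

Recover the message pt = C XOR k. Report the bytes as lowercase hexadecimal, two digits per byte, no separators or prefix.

XOR is its own inverse, so applying the key byte-wise gives the result directly.
e0 XOR e9 = 09
ec XOR 3a = d6
19 XOR e9 = f0
2b XOR cc = e7
ff XOR 03 = fc
fb XOR 57 = ac
9e XOR e7 = 79
97 XOR f8 = 6f
f3 XOR e5 = 16
98 XOR 49 = d1

09d6f0e7fcac796f16d1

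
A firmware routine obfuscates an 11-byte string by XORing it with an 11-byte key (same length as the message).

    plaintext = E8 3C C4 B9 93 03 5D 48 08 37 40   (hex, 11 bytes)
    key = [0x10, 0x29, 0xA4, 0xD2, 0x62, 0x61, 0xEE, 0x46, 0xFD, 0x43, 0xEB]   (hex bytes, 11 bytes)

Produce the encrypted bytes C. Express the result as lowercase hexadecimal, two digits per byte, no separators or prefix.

f815606bf162b30ef574ab

e8 ^ 10 = f8
3c ^ 29 = 15
c4 ^ a4 = 60
b9 ^ d2 = 6b
93 ^ 62 = f1
03 ^ 61 = 62
5d ^ ee = b3
48 ^ 46 = 0e
08 ^ fd = f5
37 ^ 43 = 74
40 ^ eb = ab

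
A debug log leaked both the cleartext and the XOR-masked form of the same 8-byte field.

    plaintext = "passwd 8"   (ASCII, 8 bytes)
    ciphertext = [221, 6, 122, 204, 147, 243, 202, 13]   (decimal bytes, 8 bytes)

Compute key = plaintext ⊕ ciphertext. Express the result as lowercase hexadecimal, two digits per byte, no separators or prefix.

ad6709bfe497ea35

Since ciphertext = plaintext ⊕ key, XORing both sides with plaintext gives key = plaintext ⊕ ciphertext.
70 XOR dd = ad
61 XOR 06 = 67
73 XOR 7a = 09
73 XOR cc = bf
77 XOR 93 = e4
64 XOR f3 = 97
20 XOR ca = ea
38 XOR 0d = 35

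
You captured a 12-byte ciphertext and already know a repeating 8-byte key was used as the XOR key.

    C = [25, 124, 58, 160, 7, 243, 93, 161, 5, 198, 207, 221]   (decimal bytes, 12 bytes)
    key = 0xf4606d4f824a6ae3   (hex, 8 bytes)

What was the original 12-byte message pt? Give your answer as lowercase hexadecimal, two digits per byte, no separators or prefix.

ed1c57ef85b93742f1a6a292

The 8-byte key repeats, so the effective keystream is f4 60 6d 4f 82 4a 6a e3 f4 60 6d 4f.
byte 0:  25 ^ 244 = 237
byte 1: 124 ^  96 =  28
byte 2:  58 ^ 109 =  87
byte 3: 160 ^  79 = 239
byte 4:   7 ^ 130 = 133
byte 5: 243 ^  74 = 185
byte 6:  93 ^ 106 =  55
byte 7: 161 ^ 227 =  66
byte 8:   5 ^ 244 = 241
byte 9: 198 ^  96 = 166
byte 10: 207 ^ 109 = 162
byte 11: 221 ^  79 = 146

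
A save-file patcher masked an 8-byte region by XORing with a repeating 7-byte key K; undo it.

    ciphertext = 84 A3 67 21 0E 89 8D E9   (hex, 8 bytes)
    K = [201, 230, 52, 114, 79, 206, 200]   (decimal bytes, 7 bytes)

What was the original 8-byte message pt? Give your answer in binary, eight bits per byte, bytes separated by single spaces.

01001101 01000101 01010011 01010011 01000001 01000111 01000101 00100000

The 7-byte key repeats, so the effective keystream is c9 e6 34 72 4f ce c8 c9.
byte 0: 84 XOR c9 = 4d
byte 1: a3 XOR e6 = 45
byte 2: 67 XOR 34 = 53
byte 3: 21 XOR 72 = 53
byte 4: 0e XOR 4f = 41
byte 5: 89 XOR ce = 47
byte 6: 8d XOR c8 = 45
byte 7: e9 XOR c9 = 20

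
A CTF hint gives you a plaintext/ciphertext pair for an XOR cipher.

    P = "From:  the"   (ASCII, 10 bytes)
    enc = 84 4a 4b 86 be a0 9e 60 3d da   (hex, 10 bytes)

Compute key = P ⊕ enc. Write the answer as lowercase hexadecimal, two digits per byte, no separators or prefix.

c23824eb8480be1455bf

Since enc = P ⊕ key, XORing both sides with P gives key = P ⊕ enc.
byte 0: 46 ^ 84 = c2
byte 1: 72 ^ 4a = 38
byte 2: 6f ^ 4b = 24
byte 3: 6d ^ 86 = eb
byte 4: 3a ^ be = 84
byte 5: 20 ^ a0 = 80
byte 6: 20 ^ 9e = be
byte 7: 74 ^ 60 = 14
byte 8: 68 ^ 3d = 55
byte 9: 65 ^ da = bf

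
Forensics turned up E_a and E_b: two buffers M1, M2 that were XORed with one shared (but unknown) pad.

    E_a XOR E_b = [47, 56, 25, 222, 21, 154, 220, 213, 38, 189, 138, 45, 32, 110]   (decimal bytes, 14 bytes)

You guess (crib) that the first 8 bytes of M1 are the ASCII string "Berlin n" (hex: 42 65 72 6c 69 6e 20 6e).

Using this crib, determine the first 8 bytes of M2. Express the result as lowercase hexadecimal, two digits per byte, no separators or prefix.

Since E_a ⊕ E_b = M1 ⊕ M2, XORing with the guessed M1 bytes yields the corresponding M2 bytes: M2 = (E_a ⊕ E_b) ⊕ M1.
byte 0: 00101111 xor 01000010 = 01101101
byte 1: 00111000 xor 01100101 = 01011101
byte 2: 00011001 xor 01110010 = 01101011
byte 3: 11011110 xor 01101100 = 10110010
byte 4: 00010101 xor 01101001 = 01111100
byte 5: 10011010 xor 01101110 = 11110100
byte 6: 11011100 xor 00100000 = 11111100
byte 7: 11010101 xor 01101110 = 10111011

6d5d6bb27cf4fcbb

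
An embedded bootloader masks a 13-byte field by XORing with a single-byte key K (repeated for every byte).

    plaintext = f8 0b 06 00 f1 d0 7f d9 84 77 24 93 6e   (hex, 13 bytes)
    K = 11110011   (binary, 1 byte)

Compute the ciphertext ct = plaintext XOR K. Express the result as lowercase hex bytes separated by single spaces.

The 1-byte key repeats, so the effective keystream is f3 f3 f3 f3 f3 f3 f3 f3 f3 f3 f3 f3 f3.
byte 0: f8 ^ f3 = 0b
byte 1: 0b ^ f3 = f8
byte 2: 06 ^ f3 = f5
byte 3: 00 ^ f3 = f3
byte 4: f1 ^ f3 = 02
byte 5: d0 ^ f3 = 23
byte 6: 7f ^ f3 = 8c
byte 7: d9 ^ f3 = 2a
byte 8: 84 ^ f3 = 77
byte 9: 77 ^ f3 = 84
byte 10: 24 ^ f3 = d7
byte 11: 93 ^ f3 = 60
byte 12: 6e ^ f3 = 9d

0b f8 f5 f3 02 23 8c 2a 77 84 d7 60 9d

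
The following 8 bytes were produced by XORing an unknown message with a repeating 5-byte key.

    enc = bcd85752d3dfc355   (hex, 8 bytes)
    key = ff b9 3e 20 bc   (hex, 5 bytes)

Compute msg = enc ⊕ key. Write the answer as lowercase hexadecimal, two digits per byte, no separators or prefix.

The 5-byte key repeats, so the effective keystream is ff b9 3e 20 bc ff b9 3e.
byte 0: bc ^ ff = 43
byte 1: d8 ^ b9 = 61
byte 2: 57 ^ 3e = 69
byte 3: 52 ^ 20 = 72
byte 4: d3 ^ bc = 6f
byte 5: df ^ ff = 20
byte 6: c3 ^ b9 = 7a
byte 7: 55 ^ 3e = 6b

436169726f207a6b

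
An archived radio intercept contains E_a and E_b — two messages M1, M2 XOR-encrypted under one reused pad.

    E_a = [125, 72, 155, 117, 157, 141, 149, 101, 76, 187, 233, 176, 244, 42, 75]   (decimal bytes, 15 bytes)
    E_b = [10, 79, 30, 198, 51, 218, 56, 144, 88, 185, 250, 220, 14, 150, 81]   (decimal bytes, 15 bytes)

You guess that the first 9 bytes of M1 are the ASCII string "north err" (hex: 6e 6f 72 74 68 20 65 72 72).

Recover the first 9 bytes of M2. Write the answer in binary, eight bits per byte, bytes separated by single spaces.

First, E_a ⊕ E_b = (M1 ⊕ K) ⊕ (M2 ⊕ K) = M1 ⊕ M2, so the key drops out. Then M2 = (M1 ⊕ M2) ⊕ M1 over the first 9 bytes.
byte 0: (7d XOR 0a) XOR 6e = 77 XOR 6e = 19
byte 1: (48 XOR 4f) XOR 6f = 07 XOR 6f = 68
byte 2: (9b XOR 1e) XOR 72 = 85 XOR 72 = f7
byte 3: (75 XOR c6) XOR 74 = b3 XOR 74 = c7
byte 4: (9d XOR 33) XOR 68 = ae XOR 68 = c6
byte 5: (8d XOR da) XOR 20 = 57 XOR 20 = 77
byte 6: (95 XOR 38) XOR 65 = ad XOR 65 = c8
byte 7: (65 XOR 90) XOR 72 = f5 XOR 72 = 87
byte 8: (4c XOR 58) XOR 72 = 14 XOR 72 = 66

00011001 01101000 11110111 11000111 11000110 01110111 11001000 10000111 01100110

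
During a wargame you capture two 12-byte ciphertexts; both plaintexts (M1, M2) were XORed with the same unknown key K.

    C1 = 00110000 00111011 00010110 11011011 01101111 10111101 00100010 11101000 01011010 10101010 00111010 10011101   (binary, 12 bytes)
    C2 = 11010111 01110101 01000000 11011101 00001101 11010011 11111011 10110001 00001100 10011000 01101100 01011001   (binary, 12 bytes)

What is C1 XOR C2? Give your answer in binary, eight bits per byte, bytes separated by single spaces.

11100111 01001110 01010110 00000110 01100010 01101110 11011001 01011001 01010110 00110010 01010110 11000100

C1 ⊕ C2 = (M1 ⊕ K) ⊕ (M2 ⊕ K) = M1 ⊕ M2 — the shared key cancels under XOR.
byte 0: 00110000 ⊕ 11010111 = 11100111
byte 1: 00111011 ⊕ 01110101 = 01001110
byte 2: 00010110 ⊕ 01000000 = 01010110
byte 3: 11011011 ⊕ 11011101 = 00000110
byte 4: 01101111 ⊕ 00001101 = 01100010
byte 5: 10111101 ⊕ 11010011 = 01101110
byte 6: 00100010 ⊕ 11111011 = 11011001
byte 7: 11101000 ⊕ 10110001 = 01011001
byte 8: 01011010 ⊕ 00001100 = 01010110
byte 9: 10101010 ⊕ 10011000 = 00110010
byte 10: 00111010 ⊕ 01101100 = 01010110
byte 11: 10011101 ⊕ 01011001 = 11000100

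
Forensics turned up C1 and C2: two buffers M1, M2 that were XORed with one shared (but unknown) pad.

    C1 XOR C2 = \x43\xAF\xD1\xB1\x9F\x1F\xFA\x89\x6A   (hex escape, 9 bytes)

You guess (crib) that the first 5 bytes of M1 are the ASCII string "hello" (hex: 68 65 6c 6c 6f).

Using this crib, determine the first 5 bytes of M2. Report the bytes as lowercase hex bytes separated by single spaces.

2b ca bd dd f0

Since C1 ⊕ C2 = M1 ⊕ M2, XORing with the guessed M1 bytes yields the corresponding M2 bytes: M2 = (C1 ⊕ C2) ⊕ M1.
43 xor 68 = 2b
af xor 65 = ca
d1 xor 6c = bd
b1 xor 6c = dd
9f xor 6f = f0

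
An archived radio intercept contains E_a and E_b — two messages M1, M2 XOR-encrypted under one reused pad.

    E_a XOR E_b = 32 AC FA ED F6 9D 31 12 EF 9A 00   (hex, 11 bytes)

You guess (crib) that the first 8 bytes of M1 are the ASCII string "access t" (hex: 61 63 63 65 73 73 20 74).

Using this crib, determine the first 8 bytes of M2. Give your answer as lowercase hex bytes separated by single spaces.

Since E_a ⊕ E_b = M1 ⊕ M2, XORing with the guessed M1 bytes yields the corresponding M2 bytes: M2 = (E_a ⊕ E_b) ⊕ M1.
byte 0: 00110010 xor 01100001 = 01010011
byte 1: 10101100 xor 01100011 = 11001111
byte 2: 11111010 xor 01100011 = 10011001
byte 3: 11101101 xor 01100101 = 10001000
byte 4: 11110110 xor 01110011 = 10000101
byte 5: 10011101 xor 01110011 = 11101110
byte 6: 00110001 xor 00100000 = 00010001
byte 7: 00010010 xor 01110100 = 01100110

53 cf 99 88 85 ee 11 66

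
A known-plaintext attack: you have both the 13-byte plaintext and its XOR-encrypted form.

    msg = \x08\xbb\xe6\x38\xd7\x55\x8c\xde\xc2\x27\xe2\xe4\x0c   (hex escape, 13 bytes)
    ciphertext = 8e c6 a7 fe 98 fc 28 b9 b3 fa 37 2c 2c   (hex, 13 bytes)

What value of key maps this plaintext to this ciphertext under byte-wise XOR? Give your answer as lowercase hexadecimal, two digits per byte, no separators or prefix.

867d41c64fa9a46771ddd5c820

Since ciphertext = msg ⊕ key, XORing both sides with msg gives key = msg ⊕ ciphertext.
byte 0: 00001000 XOR 10001110 = 10000110
byte 1: 10111011 XOR 11000110 = 01111101
byte 2: 11100110 XOR 10100111 = 01000001
byte 3: 00111000 XOR 11111110 = 11000110
byte 4: 11010111 XOR 10011000 = 01001111
byte 5: 01010101 XOR 11111100 = 10101001
byte 6: 10001100 XOR 00101000 = 10100100
byte 7: 11011110 XOR 10111001 = 01100111
byte 8: 11000010 XOR 10110011 = 01110001
byte 9: 00100111 XOR 11111010 = 11011101
byte 10: 11100010 XOR 00110111 = 11010101
byte 11: 11100100 XOR 00101100 = 11001000
byte 12: 00001100 XOR 00101100 = 00100000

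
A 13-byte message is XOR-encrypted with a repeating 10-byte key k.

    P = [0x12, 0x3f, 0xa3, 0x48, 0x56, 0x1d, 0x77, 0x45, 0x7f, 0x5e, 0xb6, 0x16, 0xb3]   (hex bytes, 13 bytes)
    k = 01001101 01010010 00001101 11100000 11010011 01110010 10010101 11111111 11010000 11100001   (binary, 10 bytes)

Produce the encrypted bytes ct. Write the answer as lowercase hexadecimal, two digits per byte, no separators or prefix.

5f6daea8856fe2baafbffb44be

The 10-byte key repeats, so the effective keystream is 4d 52 0d e0 d3 72 95 ff d0 e1 4d 52 0d.
byte 0: 12 xor 4d = 5f
byte 1: 3f xor 52 = 6d
byte 2: a3 xor 0d = ae
byte 3: 48 xor e0 = a8
byte 4: 56 xor d3 = 85
byte 5: 1d xor 72 = 6f
byte 6: 77 xor 95 = e2
byte 7: 45 xor ff = ba
byte 8: 7f xor d0 = af
byte 9: 5e xor e1 = bf
byte 10: b6 xor 4d = fb
byte 11: 16 xor 52 = 44
byte 12: b3 xor 0d = be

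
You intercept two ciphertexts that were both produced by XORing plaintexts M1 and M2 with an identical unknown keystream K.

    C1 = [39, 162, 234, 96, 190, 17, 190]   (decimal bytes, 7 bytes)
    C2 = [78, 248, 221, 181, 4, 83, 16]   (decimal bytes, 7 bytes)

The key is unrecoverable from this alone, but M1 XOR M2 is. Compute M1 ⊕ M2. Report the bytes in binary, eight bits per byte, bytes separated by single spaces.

C1 ⊕ C2 = (M1 ⊕ K) ⊕ (M2 ⊕ K) = M1 ⊕ M2 — the shared key cancels under XOR.
00100111 xor 01001110 = 01101001
10100010 xor 11111000 = 01011010
11101010 xor 11011101 = 00110111
01100000 xor 10110101 = 11010101
10111110 xor 00000100 = 10111010
00010001 xor 01010011 = 01000010
10111110 xor 00010000 = 10101110

01101001 01011010 00110111 11010101 10111010 01000010 10101110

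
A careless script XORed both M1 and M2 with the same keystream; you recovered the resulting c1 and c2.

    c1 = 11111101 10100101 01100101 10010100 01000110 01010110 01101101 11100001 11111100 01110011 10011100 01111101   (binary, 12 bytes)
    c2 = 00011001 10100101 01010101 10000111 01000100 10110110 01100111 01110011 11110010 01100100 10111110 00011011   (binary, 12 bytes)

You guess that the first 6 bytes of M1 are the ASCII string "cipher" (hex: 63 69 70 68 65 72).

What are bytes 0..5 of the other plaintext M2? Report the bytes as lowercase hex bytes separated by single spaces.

First, c1 ⊕ c2 = (M1 ⊕ K) ⊕ (M2 ⊕ K) = M1 ⊕ M2, so the key drops out. Then M2 = (M1 ⊕ M2) ⊕ M1 over the first 6 bytes.
byte 0: (fd XOR 19) XOR 63 = e4 XOR 63 = 87
byte 1: (a5 XOR a5) XOR 69 = 00 XOR 69 = 69
byte 2: (65 XOR 55) XOR 70 = 30 XOR 70 = 40
byte 3: (94 XOR 87) XOR 68 = 13 XOR 68 = 7b
byte 4: (46 XOR 44) XOR 65 = 02 XOR 65 = 67
byte 5: (56 XOR b6) XOR 72 = e0 XOR 72 = 92

87 69 40 7b 67 92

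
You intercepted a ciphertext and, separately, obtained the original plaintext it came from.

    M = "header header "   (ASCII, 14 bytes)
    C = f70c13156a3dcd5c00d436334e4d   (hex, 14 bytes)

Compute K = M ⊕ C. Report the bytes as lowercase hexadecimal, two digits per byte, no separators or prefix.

Since C = M ⊕ K, XORing both sides with M gives K = M ⊕ C.
byte 0: 68 ^ f7 = 9f
byte 1: 65 ^ 0c = 69
byte 2: 61 ^ 13 = 72
byte 3: 64 ^ 15 = 71
byte 4: 65 ^ 6a = 0f
byte 5: 72 ^ 3d = 4f
byte 6: 20 ^ cd = ed
byte 7: 68 ^ 5c = 34
byte 8: 65 ^ 00 = 65
byte 9: 61 ^ d4 = b5
byte 10: 64 ^ 36 = 52
byte 11: 65 ^ 33 = 56
byte 12: 72 ^ 4e = 3c
byte 13: 20 ^ 4d = 6d

9f6972710f4fed3465b552563c6d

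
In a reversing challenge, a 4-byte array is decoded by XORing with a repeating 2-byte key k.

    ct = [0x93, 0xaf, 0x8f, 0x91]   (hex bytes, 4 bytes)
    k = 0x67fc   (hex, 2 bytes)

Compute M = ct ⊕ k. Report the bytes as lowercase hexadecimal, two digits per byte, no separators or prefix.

The 2-byte key repeats, so the effective keystream is 67 fc 67 fc.
byte 0: 93 xor 67 = f4
byte 1: af xor fc = 53
byte 2: 8f xor 67 = e8
byte 3: 91 xor fc = 6d

f453e86d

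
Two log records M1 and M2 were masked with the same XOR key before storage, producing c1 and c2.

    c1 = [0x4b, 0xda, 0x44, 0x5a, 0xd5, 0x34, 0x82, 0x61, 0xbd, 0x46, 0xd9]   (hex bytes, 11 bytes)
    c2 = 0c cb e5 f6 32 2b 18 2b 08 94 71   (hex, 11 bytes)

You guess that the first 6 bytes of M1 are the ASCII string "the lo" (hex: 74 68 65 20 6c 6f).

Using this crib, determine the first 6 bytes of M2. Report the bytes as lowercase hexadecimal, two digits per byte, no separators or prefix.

First, c1 ⊕ c2 = (M1 ⊕ K) ⊕ (M2 ⊕ K) = M1 ⊕ M2, so the key drops out. Then M2 = (M1 ⊕ M2) ⊕ M1 over the first 6 bytes.
byte 0: (4b ^ 0c) ^ 74 = 47 ^ 74 = 33
byte 1: (da ^ cb) ^ 68 = 11 ^ 68 = 79
byte 2: (44 ^ e5) ^ 65 = a1 ^ 65 = c4
byte 3: (5a ^ f6) ^ 20 = ac ^ 20 = 8c
byte 4: (d5 ^ 32) ^ 6c = e7 ^ 6c = 8b
byte 5: (34 ^ 2b) ^ 6f = 1f ^ 6f = 70

3379c48c8b70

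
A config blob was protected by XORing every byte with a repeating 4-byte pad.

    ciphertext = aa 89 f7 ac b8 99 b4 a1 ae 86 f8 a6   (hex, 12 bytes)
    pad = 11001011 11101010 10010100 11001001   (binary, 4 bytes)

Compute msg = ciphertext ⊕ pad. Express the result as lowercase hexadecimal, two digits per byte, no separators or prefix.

The 4-byte key repeats, so the effective keystream is cb ea 94 c9 cb ea 94 c9 cb ea 94 c9.
byte 0: aa XOR cb = 61
byte 1: 89 XOR ea = 63
byte 2: f7 XOR 94 = 63
byte 3: ac XOR c9 = 65
byte 4: b8 XOR cb = 73
byte 5: 99 XOR ea = 73
byte 6: b4 XOR 94 = 20
byte 7: a1 XOR c9 = 68
byte 8: ae XOR cb = 65
byte 9: 86 XOR ea = 6c
byte 10: f8 XOR 94 = 6c
byte 11: a6 XOR c9 = 6f

6163636573732068656c6c6f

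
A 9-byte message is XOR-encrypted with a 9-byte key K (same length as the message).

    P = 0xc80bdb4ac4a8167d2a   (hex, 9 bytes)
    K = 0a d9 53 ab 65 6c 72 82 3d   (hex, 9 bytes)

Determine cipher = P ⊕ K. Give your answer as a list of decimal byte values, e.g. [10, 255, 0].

[194, 210, 136, 225, 161, 196, 100, 255, 23]

XOR is its own inverse, so applying the key byte-wise gives the result directly.
c8 XOR 0a = c2
0b XOR d9 = d2
db XOR 53 = 88
4a XOR ab = e1
c4 XOR 65 = a1
a8 XOR 6c = c4
16 XOR 72 = 64
7d XOR 82 = ff
2a XOR 3d = 17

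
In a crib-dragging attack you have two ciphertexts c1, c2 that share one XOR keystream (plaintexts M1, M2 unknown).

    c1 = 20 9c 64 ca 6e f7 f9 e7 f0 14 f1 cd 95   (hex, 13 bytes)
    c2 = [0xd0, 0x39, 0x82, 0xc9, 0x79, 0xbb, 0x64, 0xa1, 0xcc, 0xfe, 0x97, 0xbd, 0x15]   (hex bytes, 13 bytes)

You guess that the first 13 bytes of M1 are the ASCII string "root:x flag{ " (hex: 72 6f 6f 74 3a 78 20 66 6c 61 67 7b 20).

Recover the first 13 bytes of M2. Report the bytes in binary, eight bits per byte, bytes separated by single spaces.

First, c1 ⊕ c2 = (M1 ⊕ K) ⊕ (M2 ⊕ K) = M1 ⊕ M2, so the key drops out. Then M2 = (M1 ⊕ M2) ⊕ M1 over the first 13 bytes.
byte 0: (20 xor d0) xor 72 = f0 xor 72 = 82
byte 1: (9c xor 39) xor 6f = a5 xor 6f = ca
byte 2: (64 xor 82) xor 6f = e6 xor 6f = 89
byte 3: (ca xor c9) xor 74 = 03 xor 74 = 77
byte 4: (6e xor 79) xor 3a = 17 xor 3a = 2d
byte 5: (f7 xor bb) xor 78 = 4c xor 78 = 34
byte 6: (f9 xor 64) xor 20 = 9d xor 20 = bd
byte 7: (e7 xor a1) xor 66 = 46 xor 66 = 20
byte 8: (f0 xor cc) xor 6c = 3c xor 6c = 50
byte 9: (14 xor fe) xor 61 = ea xor 61 = 8b
byte 10: (f1 xor 97) xor 67 = 66 xor 67 = 01
byte 11: (cd xor bd) xor 7b = 70 xor 7b = 0b
byte 12: (95 xor 15) xor 20 = 80 xor 20 = a0

10000010 11001010 10001001 01110111 00101101 00110100 10111101 00100000 01010000 10001011 00000001 00001011 10100000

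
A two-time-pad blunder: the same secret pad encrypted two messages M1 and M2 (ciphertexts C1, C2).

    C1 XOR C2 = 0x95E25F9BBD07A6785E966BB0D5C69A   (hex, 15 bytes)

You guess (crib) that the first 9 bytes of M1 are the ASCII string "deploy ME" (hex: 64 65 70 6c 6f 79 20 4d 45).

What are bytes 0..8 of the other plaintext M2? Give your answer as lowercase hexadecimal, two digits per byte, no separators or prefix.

Since C1 ⊕ C2 = M1 ⊕ M2, XORing with the guessed M1 bytes yields the corresponding M2 bytes: M2 = (C1 ⊕ C2) ⊕ M1.
10010101 ^ 01100100 = 11110001
11100010 ^ 01100101 = 10000111
01011111 ^ 01110000 = 00101111
10011011 ^ 01101100 = 11110111
10111101 ^ 01101111 = 11010010
00000111 ^ 01111001 = 01111110
10100110 ^ 00100000 = 10000110
01111000 ^ 01001101 = 00110101
01011110 ^ 01000101 = 00011011

f1872ff7d27e86351b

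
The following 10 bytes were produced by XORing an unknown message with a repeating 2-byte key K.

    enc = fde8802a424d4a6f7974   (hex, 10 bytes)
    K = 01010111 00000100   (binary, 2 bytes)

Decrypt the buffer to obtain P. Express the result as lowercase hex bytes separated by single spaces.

aa ec d7 2e 15 49 1d 6b 2e 70

The 2-byte key repeats, so the effective keystream is 57 04 57 04 57 04 57 04 57 04.
byte 0: fd xor 57 = aa
byte 1: e8 xor 04 = ec
byte 2: 80 xor 57 = d7
byte 3: 2a xor 04 = 2e
byte 4: 42 xor 57 = 15
byte 5: 4d xor 04 = 49
byte 6: 4a xor 57 = 1d
byte 7: 6f xor 04 = 6b
byte 8: 79 xor 57 = 2e
byte 9: 74 xor 04 = 70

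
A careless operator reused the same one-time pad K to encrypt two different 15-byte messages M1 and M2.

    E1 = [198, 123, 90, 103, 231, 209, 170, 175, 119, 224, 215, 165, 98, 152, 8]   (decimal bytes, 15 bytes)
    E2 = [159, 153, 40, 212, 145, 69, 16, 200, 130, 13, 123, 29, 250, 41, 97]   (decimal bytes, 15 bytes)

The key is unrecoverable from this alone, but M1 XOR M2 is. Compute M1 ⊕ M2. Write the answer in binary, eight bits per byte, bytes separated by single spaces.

E1 ⊕ E2 = (M1 ⊕ K) ⊕ (M2 ⊕ K) = M1 ⊕ M2 — the shared key cancels under XOR.
byte 0: c6 XOR 9f = 59
byte 1: 7b XOR 99 = e2
byte 2: 5a XOR 28 = 72
byte 3: 67 XOR d4 = b3
byte 4: e7 XOR 91 = 76
byte 5: d1 XOR 45 = 94
byte 6: aa XOR 10 = ba
byte 7: af XOR c8 = 67
byte 8: 77 XOR 82 = f5
byte 9: e0 XOR 0d = ed
byte 10: d7 XOR 7b = ac
byte 11: a5 XOR 1d = b8
byte 12: 62 XOR fa = 98
byte 13: 98 XOR 29 = b1
byte 14: 08 XOR 61 = 69

01011001 11100010 01110010 10110011 01110110 10010100 10111010 01100111 11110101 11101101 10101100 10111000 10011000 10110001 01101001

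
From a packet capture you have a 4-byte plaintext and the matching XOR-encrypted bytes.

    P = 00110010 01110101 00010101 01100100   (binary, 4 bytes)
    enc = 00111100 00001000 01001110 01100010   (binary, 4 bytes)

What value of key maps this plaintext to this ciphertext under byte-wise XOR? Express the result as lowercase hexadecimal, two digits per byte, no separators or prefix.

Since enc = P ⊕ key, XORing both sides with P gives key = P ⊕ enc.
byte 0:  50 XOR  60 =  14
byte 1: 117 XOR   8 = 125
byte 2:  21 XOR  78 =  91
byte 3: 100 XOR  98 =   6

0e7d5b06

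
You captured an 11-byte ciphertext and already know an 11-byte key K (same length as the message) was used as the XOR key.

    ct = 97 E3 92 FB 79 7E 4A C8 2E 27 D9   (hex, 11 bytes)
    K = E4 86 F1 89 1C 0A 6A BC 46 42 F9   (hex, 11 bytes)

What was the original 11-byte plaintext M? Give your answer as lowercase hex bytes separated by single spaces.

97 ^ e4 = 73
e3 ^ 86 = 65
92 ^ f1 = 63
fb ^ 89 = 72
79 ^ 1c = 65
7e ^ 0a = 74
4a ^ 6a = 20
c8 ^ bc = 74
2e ^ 46 = 68
27 ^ 42 = 65
d9 ^ f9 = 20

73 65 63 72 65 74 20 74 68 65 20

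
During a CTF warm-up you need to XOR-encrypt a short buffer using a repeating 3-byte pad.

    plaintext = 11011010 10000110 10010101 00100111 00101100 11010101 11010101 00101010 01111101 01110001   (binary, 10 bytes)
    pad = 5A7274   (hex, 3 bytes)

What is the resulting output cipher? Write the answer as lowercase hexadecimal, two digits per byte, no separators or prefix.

80f4e17d5ea18f58092b

The 3-byte key repeats, so the effective keystream is 5a 72 74 5a 72 74 5a 72 74 5a.
byte 0: da ⊕ 5a = 80
byte 1: 86 ⊕ 72 = f4
byte 2: 95 ⊕ 74 = e1
byte 3: 27 ⊕ 5a = 7d
byte 4: 2c ⊕ 72 = 5e
byte 5: d5 ⊕ 74 = a1
byte 6: d5 ⊕ 5a = 8f
byte 7: 2a ⊕ 72 = 58
byte 8: 7d ⊕ 74 = 09
byte 9: 71 ⊕ 5a = 2b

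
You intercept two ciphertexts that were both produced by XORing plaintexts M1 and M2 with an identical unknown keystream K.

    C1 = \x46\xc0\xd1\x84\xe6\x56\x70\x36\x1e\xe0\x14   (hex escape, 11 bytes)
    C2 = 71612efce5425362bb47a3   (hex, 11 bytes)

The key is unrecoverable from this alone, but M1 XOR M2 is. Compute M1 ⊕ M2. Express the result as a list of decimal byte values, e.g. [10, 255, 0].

[55, 161, 255, 120, 3, 20, 35, 84, 165, 167, 183]

C1 ⊕ C2 = (M1 ⊕ K) ⊕ (M2 ⊕ K) = M1 ⊕ M2 — the shared key cancels under XOR.
46 XOR 71 = 37
c0 XOR 61 = a1
d1 XOR 2e = ff
84 XOR fc = 78
e6 XOR e5 = 03
56 XOR 42 = 14
70 XOR 53 = 23
36 XOR 62 = 54
1e XOR bb = a5
e0 XOR 47 = a7
14 XOR a3 = b7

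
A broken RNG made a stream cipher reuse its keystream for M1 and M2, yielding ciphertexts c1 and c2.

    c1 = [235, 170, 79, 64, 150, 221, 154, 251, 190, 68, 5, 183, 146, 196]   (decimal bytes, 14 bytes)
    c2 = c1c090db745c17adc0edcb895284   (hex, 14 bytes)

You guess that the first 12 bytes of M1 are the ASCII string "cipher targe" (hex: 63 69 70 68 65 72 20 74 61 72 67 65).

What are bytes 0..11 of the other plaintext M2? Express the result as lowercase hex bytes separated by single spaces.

First, c1 ⊕ c2 = (M1 ⊕ K) ⊕ (M2 ⊕ K) = M1 ⊕ M2, so the key drops out. Then M2 = (M1 ⊕ M2) ⊕ M1 over the first 12 bytes.
byte 0: (eb ^ c1) ^ 63 = 2a ^ 63 = 49
byte 1: (aa ^ c0) ^ 69 = 6a ^ 69 = 03
byte 2: (4f ^ 90) ^ 70 = df ^ 70 = af
byte 3: (40 ^ db) ^ 68 = 9b ^ 68 = f3
byte 4: (96 ^ 74) ^ 65 = e2 ^ 65 = 87
byte 5: (dd ^ 5c) ^ 72 = 81 ^ 72 = f3
byte 6: (9a ^ 17) ^ 20 = 8d ^ 20 = ad
byte 7: (fb ^ ad) ^ 74 = 56 ^ 74 = 22
byte 8: (be ^ c0) ^ 61 = 7e ^ 61 = 1f
byte 9: (44 ^ ed) ^ 72 = a9 ^ 72 = db
byte 10: (05 ^ cb) ^ 67 = ce ^ 67 = a9
byte 11: (b7 ^ 89) ^ 65 = 3e ^ 65 = 5b

49 03 af f3 87 f3 ad 22 1f db a9 5b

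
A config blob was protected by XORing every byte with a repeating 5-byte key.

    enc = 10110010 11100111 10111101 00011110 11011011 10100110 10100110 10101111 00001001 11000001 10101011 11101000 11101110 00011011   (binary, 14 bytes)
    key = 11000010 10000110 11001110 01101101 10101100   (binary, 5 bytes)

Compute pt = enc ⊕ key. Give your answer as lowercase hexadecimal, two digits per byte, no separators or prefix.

The 5-byte key repeats, so the effective keystream is c2 86 ce 6d ac c2 86 ce 6d ac c2 86 ce 6d.
byte 0: b2 ^ c2 = 70
byte 1: e7 ^ 86 = 61
byte 2: bd ^ ce = 73
byte 3: 1e ^ 6d = 73
byte 4: db ^ ac = 77
byte 5: a6 ^ c2 = 64
byte 6: a6 ^ 86 = 20
byte 7: af ^ ce = 61
byte 8: 09 ^ 6d = 64
byte 9: c1 ^ ac = 6d
byte 10: ab ^ c2 = 69
byte 11: e8 ^ 86 = 6e
byte 12: ee ^ ce = 20
byte 13: 1b ^ 6d = 76

7061737377642061646d696e2076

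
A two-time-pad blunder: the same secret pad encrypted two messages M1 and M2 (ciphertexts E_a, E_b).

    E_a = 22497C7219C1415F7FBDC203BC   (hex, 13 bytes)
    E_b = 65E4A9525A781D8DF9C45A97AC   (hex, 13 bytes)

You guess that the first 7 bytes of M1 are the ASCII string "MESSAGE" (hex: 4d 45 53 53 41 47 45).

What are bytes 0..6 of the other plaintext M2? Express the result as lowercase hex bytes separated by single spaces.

0a e8 86 73 02 fe 19

First, E_a ⊕ E_b = (M1 ⊕ K) ⊕ (M2 ⊕ K) = M1 ⊕ M2, so the key drops out. Then M2 = (M1 ⊕ M2) ⊕ M1 over the first 7 bytes.
byte 0: (22 ⊕ 65) ⊕ 4d = 47 ⊕ 4d = 0a
byte 1: (49 ⊕ e4) ⊕ 45 = ad ⊕ 45 = e8
byte 2: (7c ⊕ a9) ⊕ 53 = d5 ⊕ 53 = 86
byte 3: (72 ⊕ 52) ⊕ 53 = 20 ⊕ 53 = 73
byte 4: (19 ⊕ 5a) ⊕ 41 = 43 ⊕ 41 = 02
byte 5: (c1 ⊕ 78) ⊕ 47 = b9 ⊕ 47 = fe
byte 6: (41 ⊕ 1d) ⊕ 45 = 5c ⊕ 45 = 19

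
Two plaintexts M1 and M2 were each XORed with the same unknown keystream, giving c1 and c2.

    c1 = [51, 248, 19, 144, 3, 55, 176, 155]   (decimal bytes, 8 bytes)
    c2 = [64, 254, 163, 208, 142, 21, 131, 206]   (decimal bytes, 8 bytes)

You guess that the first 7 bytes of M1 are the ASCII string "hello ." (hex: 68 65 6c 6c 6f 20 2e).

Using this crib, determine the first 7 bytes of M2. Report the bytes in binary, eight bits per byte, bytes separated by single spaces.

First, c1 ⊕ c2 = (M1 ⊕ K) ⊕ (M2 ⊕ K) = M1 ⊕ M2, so the key drops out. Then M2 = (M1 ⊕ M2) ⊕ M1 over the first 7 bytes.
byte 0: (33 ^ 40) ^ 68 = 73 ^ 68 = 1b
byte 1: (f8 ^ fe) ^ 65 = 06 ^ 65 = 63
byte 2: (13 ^ a3) ^ 6c = b0 ^ 6c = dc
byte 3: (90 ^ d0) ^ 6c = 40 ^ 6c = 2c
byte 4: (03 ^ 8e) ^ 6f = 8d ^ 6f = e2
byte 5: (37 ^ 15) ^ 20 = 22 ^ 20 = 02
byte 6: (b0 ^ 83) ^ 2e = 33 ^ 2e = 1d

00011011 01100011 11011100 00101100 11100010 00000010 00011101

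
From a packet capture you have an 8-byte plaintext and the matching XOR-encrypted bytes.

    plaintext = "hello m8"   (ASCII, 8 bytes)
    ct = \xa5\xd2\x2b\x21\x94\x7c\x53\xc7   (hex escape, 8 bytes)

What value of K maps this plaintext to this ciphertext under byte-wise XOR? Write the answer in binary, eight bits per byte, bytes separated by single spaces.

11001101 10110111 01000111 01001101 11111011 01011100 00111110 11111111

Since ct = plaintext ⊕ K, XORing both sides with plaintext gives K = plaintext ⊕ ct.
01101000 ⊕ 10100101 = 11001101
01100101 ⊕ 11010010 = 10110111
01101100 ⊕ 00101011 = 01000111
01101100 ⊕ 00100001 = 01001101
01101111 ⊕ 10010100 = 11111011
00100000 ⊕ 01111100 = 01011100
01101101 ⊕ 01010011 = 00111110
00111000 ⊕ 11000111 = 11111111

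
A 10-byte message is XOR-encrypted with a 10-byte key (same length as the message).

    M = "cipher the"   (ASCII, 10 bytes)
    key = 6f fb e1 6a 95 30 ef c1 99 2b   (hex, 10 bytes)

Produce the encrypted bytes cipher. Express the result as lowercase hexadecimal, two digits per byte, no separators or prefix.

01100011 XOR 01101111 = 00001100
01101001 XOR 11111011 = 10010010
01110000 XOR 11100001 = 10010001
01101000 XOR 01101010 = 00000010
01100101 XOR 10010101 = 11110000
01110010 XOR 00110000 = 01000010
00100000 XOR 11101111 = 11001111
01110100 XOR 11000001 = 10110101
01101000 XOR 10011001 = 11110001
01100101 XOR 00101011 = 01001110

0c929102f042cfb5f14e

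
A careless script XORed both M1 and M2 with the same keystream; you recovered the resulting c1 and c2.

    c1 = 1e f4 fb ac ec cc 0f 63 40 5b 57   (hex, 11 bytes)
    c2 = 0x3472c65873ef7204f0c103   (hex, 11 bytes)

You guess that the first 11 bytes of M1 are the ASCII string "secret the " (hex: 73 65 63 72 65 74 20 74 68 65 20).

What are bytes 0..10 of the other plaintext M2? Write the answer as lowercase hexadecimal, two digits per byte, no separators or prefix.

59e35e86fa575d13d8ff74

First, c1 ⊕ c2 = (M1 ⊕ K) ⊕ (M2 ⊕ K) = M1 ⊕ M2, so the key drops out. Then M2 = (M1 ⊕ M2) ⊕ M1 over the first 11 bytes.
byte 0: (1e ⊕ 34) ⊕ 73 = 2a ⊕ 73 = 59
byte 1: (f4 ⊕ 72) ⊕ 65 = 86 ⊕ 65 = e3
byte 2: (fb ⊕ c6) ⊕ 63 = 3d ⊕ 63 = 5e
byte 3: (ac ⊕ 58) ⊕ 72 = f4 ⊕ 72 = 86
byte 4: (ec ⊕ 73) ⊕ 65 = 9f ⊕ 65 = fa
byte 5: (cc ⊕ ef) ⊕ 74 = 23 ⊕ 74 = 57
byte 6: (0f ⊕ 72) ⊕ 20 = 7d ⊕ 20 = 5d
byte 7: (63 ⊕ 04) ⊕ 74 = 67 ⊕ 74 = 13
byte 8: (40 ⊕ f0) ⊕ 68 = b0 ⊕ 68 = d8
byte 9: (5b ⊕ c1) ⊕ 65 = 9a ⊕ 65 = ff
byte 10: (57 ⊕ 03) ⊕ 20 = 54 ⊕ 20 = 74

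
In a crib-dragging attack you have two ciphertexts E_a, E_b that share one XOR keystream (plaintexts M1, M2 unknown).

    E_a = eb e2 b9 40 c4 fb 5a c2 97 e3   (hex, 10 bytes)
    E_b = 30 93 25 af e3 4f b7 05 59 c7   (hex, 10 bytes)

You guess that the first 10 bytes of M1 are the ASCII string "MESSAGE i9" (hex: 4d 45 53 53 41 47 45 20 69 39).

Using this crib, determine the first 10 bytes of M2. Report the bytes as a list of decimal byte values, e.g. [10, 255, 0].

[150, 52, 207, 188, 102, 243, 168, 231, 167, 29]

First, E_a ⊕ E_b = (M1 ⊕ K) ⊕ (M2 ⊕ K) = M1 ⊕ M2, so the key drops out. Then M2 = (M1 ⊕ M2) ⊕ M1 over the first 10 bytes.
byte 0: (eb ⊕ 30) ⊕ 4d = db ⊕ 4d = 96
byte 1: (e2 ⊕ 93) ⊕ 45 = 71 ⊕ 45 = 34
byte 2: (b9 ⊕ 25) ⊕ 53 = 9c ⊕ 53 = cf
byte 3: (40 ⊕ af) ⊕ 53 = ef ⊕ 53 = bc
byte 4: (c4 ⊕ e3) ⊕ 41 = 27 ⊕ 41 = 66
byte 5: (fb ⊕ 4f) ⊕ 47 = b4 ⊕ 47 = f3
byte 6: (5a ⊕ b7) ⊕ 45 = ed ⊕ 45 = a8
byte 7: (c2 ⊕ 05) ⊕ 20 = c7 ⊕ 20 = e7
byte 8: (97 ⊕ 59) ⊕ 69 = ce ⊕ 69 = a7
byte 9: (e3 ⊕ c7) ⊕ 39 = 24 ⊕ 39 = 1d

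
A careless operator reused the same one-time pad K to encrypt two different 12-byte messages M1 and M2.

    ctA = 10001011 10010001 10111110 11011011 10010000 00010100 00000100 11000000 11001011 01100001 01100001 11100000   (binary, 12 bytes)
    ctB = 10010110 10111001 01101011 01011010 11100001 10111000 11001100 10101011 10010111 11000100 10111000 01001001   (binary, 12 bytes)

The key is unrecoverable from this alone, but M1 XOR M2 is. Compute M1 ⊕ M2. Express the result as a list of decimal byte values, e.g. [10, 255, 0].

ctA ⊕ ctB = (M1 ⊕ K) ⊕ (M2 ⊕ K) = M1 ⊕ M2 — the shared key cancels under XOR.
139 xor 150 =  29
145 xor 185 =  40
190 xor 107 = 213
219 xor  90 = 129
144 xor 225 = 113
 20 xor 184 = 172
  4 xor 204 = 200
192 xor 171 = 107
203 xor 151 =  92
 97 xor 196 = 165
 97 xor 184 = 217
224 xor  73 = 169

[29, 40, 213, 129, 113, 172, 200, 107, 92, 165, 217, 169]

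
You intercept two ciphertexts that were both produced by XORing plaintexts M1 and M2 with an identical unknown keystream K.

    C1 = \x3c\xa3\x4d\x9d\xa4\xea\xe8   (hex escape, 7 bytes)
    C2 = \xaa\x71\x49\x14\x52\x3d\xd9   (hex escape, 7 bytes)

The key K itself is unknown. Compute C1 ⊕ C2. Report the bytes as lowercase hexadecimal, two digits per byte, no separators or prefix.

C1 ⊕ C2 = (M1 ⊕ K) ⊕ (M2 ⊕ K) = M1 ⊕ M2 — the shared key cancels under XOR.
byte 0: 3c ⊕ aa = 96
byte 1: a3 ⊕ 71 = d2
byte 2: 4d ⊕ 49 = 04
byte 3: 9d ⊕ 14 = 89
byte 4: a4 ⊕ 52 = f6
byte 5: ea ⊕ 3d = d7
byte 6: e8 ⊕ d9 = 31

96d20489f6d731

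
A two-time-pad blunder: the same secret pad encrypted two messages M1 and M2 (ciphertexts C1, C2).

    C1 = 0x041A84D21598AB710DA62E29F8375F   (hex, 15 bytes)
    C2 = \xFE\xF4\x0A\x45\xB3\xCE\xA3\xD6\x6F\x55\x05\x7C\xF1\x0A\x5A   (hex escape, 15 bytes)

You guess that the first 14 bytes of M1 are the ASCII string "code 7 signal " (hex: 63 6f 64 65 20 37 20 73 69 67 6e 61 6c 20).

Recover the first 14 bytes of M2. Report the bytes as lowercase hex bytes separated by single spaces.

First, C1 ⊕ C2 = (M1 ⊕ K) ⊕ (M2 ⊕ K) = M1 ⊕ M2, so the key drops out. Then M2 = (M1 ⊕ M2) ⊕ M1 over the first 14 bytes.
byte 0: (04 xor fe) xor 63 = fa xor 63 = 99
byte 1: (1a xor f4) xor 6f = ee xor 6f = 81
byte 2: (84 xor 0a) xor 64 = 8e xor 64 = ea
byte 3: (d2 xor 45) xor 65 = 97 xor 65 = f2
byte 4: (15 xor b3) xor 20 = a6 xor 20 = 86
byte 5: (98 xor ce) xor 37 = 56 xor 37 = 61
byte 6: (ab xor a3) xor 20 = 08 xor 20 = 28
byte 7: (71 xor d6) xor 73 = a7 xor 73 = d4
byte 8: (0d xor 6f) xor 69 = 62 xor 69 = 0b
byte 9: (a6 xor 55) xor 67 = f3 xor 67 = 94
byte 10: (2e xor 05) xor 6e = 2b xor 6e = 45
byte 11: (29 xor 7c) xor 61 = 55 xor 61 = 34
byte 12: (f8 xor f1) xor 6c = 09 xor 6c = 65
byte 13: (37 xor 0a) xor 20 = 3d xor 20 = 1d

99 81 ea f2 86 61 28 d4 0b 94 45 34 65 1d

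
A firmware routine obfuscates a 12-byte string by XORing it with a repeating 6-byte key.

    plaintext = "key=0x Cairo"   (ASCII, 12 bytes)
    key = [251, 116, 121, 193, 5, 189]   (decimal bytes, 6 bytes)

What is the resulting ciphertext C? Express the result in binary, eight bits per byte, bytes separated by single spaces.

10010000 00010001 00000000 11111100 00110101 11000101 11011011 00110111 00011000 10101000 01110111 11010010

The 6-byte key repeats, so the effective keystream is fb 74 79 c1 05 bd fb 74 79 c1 05 bd.
byte 0: 6b ^ fb = 90
byte 1: 65 ^ 74 = 11
byte 2: 79 ^ 79 = 00
byte 3: 3d ^ c1 = fc
byte 4: 30 ^ 05 = 35
byte 5: 78 ^ bd = c5
byte 6: 20 ^ fb = db
byte 7: 43 ^ 74 = 37
byte 8: 61 ^ 79 = 18
byte 9: 69 ^ c1 = a8
byte 10: 72 ^ 05 = 77
byte 11: 6f ^ bd = d2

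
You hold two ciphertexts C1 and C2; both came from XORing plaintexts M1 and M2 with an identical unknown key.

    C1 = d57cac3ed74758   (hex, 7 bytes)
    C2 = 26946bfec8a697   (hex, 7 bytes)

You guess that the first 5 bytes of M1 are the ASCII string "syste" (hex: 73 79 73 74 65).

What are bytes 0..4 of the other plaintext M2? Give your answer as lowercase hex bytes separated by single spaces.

First, C1 ⊕ C2 = (M1 ⊕ K) ⊕ (M2 ⊕ K) = M1 ⊕ M2, so the key drops out. Then M2 = (M1 ⊕ M2) ⊕ M1 over the first 5 bytes.
byte 0: (d5 ^ 26) ^ 73 = f3 ^ 73 = 80
byte 1: (7c ^ 94) ^ 79 = e8 ^ 79 = 91
byte 2: (ac ^ 6b) ^ 73 = c7 ^ 73 = b4
byte 3: (3e ^ fe) ^ 74 = c0 ^ 74 = b4
byte 4: (d7 ^ c8) ^ 65 = 1f ^ 65 = 7a

80 91 b4 b4 7a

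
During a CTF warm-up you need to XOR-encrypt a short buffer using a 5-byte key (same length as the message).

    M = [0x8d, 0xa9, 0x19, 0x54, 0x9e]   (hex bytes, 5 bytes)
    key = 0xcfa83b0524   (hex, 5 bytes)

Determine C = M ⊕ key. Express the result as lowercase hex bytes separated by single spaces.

42 01 22 51 ba

10001101 ^ 11001111 = 01000010
10101001 ^ 10101000 = 00000001
00011001 ^ 00111011 = 00100010
01010100 ^ 00000101 = 01010001
10011110 ^ 00100100 = 10111010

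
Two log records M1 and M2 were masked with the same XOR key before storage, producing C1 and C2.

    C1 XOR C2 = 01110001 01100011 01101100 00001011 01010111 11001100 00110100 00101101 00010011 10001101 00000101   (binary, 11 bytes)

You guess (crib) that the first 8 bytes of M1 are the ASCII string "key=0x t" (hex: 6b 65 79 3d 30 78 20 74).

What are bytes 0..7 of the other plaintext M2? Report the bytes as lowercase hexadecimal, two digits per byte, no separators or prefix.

Since C1 ⊕ C2 = M1 ⊕ M2, XORing with the guessed M1 bytes yields the corresponding M2 bytes: M2 = (C1 ⊕ C2) ⊕ M1.
71 ⊕ 6b = 1a
63 ⊕ 65 = 06
6c ⊕ 79 = 15
0b ⊕ 3d = 36
57 ⊕ 30 = 67
cc ⊕ 78 = b4
34 ⊕ 20 = 14
2d ⊕ 74 = 59

1a06153667b41459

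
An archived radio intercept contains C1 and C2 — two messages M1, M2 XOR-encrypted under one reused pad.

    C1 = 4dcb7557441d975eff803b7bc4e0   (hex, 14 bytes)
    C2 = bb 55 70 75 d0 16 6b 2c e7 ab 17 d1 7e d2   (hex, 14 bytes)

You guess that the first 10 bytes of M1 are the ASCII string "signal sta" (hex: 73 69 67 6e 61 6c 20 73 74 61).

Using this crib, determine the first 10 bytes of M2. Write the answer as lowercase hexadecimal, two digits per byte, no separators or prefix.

85f7624cf567dc016c4a

First, C1 ⊕ C2 = (M1 ⊕ K) ⊕ (M2 ⊕ K) = M1 ⊕ M2, so the key drops out. Then M2 = (M1 ⊕ M2) ⊕ M1 over the first 10 bytes.
byte 0: (4d XOR bb) XOR 73 = f6 XOR 73 = 85
byte 1: (cb XOR 55) XOR 69 = 9e XOR 69 = f7
byte 2: (75 XOR 70) XOR 67 = 05 XOR 67 = 62
byte 3: (57 XOR 75) XOR 6e = 22 XOR 6e = 4c
byte 4: (44 XOR d0) XOR 61 = 94 XOR 61 = f5
byte 5: (1d XOR 16) XOR 6c = 0b XOR 6c = 67
byte 6: (97 XOR 6b) XOR 20 = fc XOR 20 = dc
byte 7: (5e XOR 2c) XOR 73 = 72 XOR 73 = 01
byte 8: (ff XOR e7) XOR 74 = 18 XOR 74 = 6c
byte 9: (80 XOR ab) XOR 61 = 2b XOR 61 = 4a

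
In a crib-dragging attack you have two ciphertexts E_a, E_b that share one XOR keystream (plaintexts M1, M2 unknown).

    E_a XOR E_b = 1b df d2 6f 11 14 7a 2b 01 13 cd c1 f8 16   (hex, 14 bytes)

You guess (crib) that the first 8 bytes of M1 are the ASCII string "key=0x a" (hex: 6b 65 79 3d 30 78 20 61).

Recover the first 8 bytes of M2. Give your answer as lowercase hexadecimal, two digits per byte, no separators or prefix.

70baab52216c5a4a

Since E_a ⊕ E_b = M1 ⊕ M2, XORing with the guessed M1 bytes yields the corresponding M2 bytes: M2 = (E_a ⊕ E_b) ⊕ M1.
1b ⊕ 6b = 70
df ⊕ 65 = ba
d2 ⊕ 79 = ab
6f ⊕ 3d = 52
11 ⊕ 30 = 21
14 ⊕ 78 = 6c
7a ⊕ 20 = 5a
2b ⊕ 61 = 4a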